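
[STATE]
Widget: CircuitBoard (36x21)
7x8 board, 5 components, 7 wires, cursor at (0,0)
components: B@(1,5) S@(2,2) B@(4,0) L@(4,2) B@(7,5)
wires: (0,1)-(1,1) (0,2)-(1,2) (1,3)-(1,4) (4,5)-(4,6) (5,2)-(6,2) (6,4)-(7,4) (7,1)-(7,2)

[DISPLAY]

   0 1 2 3 4 5 6                    
0  [.]  ·   ·                       
        │   │                       
1       ·   ·   · ─ ·   B           
                                    
2           S                       
                                    
3                                   
                                    
4   B       L           · ─ ·       
                                    
5           ·                       
            │                       
6           ·       ·               
                    │               
7       · ─ ·       ·   B           
Cursor: (0,0)                       
                                    
                                    
                                    
                                    


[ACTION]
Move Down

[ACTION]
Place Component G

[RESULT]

   0 1 2 3 4 5 6                    
0       ·   ·                       
        │   │                       
1  [G]  ·   ·   · ─ ·   B           
                                    
2           S                       
                                    
3                                   
                                    
4   B       L           · ─ ·       
                                    
5           ·                       
            │                       
6           ·       ·               
                    │               
7       · ─ ·       ·   B           
Cursor: (1,0)                       
                                    
                                    
                                    
                                    


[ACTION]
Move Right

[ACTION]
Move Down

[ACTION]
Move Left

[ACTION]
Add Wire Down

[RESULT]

   0 1 2 3 4 5 6                    
0       ·   ·                       
        │   │                       
1   G   ·   ·   · ─ ·   B           
                                    
2  [.]      S                       
    │                               
3   ·                               
                                    
4   B       L           · ─ ·       
                                    
5           ·                       
            │                       
6           ·       ·               
                    │               
7       · ─ ·       ·   B           
Cursor: (2,0)                       
                                    
                                    
                                    
                                    


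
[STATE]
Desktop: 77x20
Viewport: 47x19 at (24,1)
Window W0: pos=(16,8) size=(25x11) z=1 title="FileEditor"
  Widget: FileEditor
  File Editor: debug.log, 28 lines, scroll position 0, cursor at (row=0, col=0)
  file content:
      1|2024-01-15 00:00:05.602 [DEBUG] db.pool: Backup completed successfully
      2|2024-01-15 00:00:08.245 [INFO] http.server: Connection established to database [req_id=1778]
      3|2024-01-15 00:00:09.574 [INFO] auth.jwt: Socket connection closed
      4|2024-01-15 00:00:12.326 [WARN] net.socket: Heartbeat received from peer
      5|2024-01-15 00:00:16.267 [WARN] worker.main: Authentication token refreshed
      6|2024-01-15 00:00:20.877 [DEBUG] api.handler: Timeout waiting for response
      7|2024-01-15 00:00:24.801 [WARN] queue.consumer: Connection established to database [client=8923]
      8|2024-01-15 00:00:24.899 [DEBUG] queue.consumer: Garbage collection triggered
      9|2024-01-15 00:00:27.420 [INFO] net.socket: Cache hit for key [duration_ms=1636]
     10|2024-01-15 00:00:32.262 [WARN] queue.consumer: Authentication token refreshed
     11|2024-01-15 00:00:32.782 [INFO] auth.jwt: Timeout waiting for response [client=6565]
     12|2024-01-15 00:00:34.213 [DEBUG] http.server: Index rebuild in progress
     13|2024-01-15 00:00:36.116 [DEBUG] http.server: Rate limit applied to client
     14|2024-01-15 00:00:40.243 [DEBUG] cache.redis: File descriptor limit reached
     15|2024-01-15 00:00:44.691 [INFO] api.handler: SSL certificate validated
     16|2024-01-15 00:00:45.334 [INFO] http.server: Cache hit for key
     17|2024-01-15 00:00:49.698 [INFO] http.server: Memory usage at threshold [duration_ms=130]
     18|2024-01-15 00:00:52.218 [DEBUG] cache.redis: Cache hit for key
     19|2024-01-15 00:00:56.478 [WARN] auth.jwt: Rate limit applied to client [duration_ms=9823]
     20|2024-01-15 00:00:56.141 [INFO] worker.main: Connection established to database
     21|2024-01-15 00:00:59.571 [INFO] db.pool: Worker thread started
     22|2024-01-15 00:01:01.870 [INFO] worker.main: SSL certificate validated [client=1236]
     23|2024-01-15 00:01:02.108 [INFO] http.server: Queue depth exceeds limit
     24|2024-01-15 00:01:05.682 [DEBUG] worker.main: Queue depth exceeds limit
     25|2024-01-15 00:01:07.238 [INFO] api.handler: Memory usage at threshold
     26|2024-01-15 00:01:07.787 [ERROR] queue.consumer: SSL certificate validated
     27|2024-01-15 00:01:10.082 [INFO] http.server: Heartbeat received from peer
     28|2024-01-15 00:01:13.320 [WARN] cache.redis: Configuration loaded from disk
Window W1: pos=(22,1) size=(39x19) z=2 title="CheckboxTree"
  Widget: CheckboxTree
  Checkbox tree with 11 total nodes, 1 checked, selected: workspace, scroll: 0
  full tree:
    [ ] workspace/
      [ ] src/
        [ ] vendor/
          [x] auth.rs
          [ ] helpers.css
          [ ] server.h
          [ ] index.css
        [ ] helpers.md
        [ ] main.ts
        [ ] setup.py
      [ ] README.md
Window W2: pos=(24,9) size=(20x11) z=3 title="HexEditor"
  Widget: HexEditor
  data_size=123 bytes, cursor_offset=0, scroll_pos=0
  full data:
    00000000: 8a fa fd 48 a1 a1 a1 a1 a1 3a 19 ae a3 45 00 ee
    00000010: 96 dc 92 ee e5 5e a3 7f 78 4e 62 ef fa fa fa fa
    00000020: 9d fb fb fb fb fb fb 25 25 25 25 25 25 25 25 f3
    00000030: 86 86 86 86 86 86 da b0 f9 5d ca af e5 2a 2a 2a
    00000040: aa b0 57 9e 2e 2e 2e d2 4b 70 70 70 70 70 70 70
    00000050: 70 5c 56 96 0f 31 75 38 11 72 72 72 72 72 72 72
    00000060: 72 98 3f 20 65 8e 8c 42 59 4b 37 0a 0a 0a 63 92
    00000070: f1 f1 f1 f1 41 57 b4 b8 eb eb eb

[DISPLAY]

━━━━━━━━━━━━━━━━━━━━━━━━━━━━━━━━━━━━┓          
CheckboxTree                        ┃          
────────────────────────────────────┨          
[-] workspace/                      ┃          
  [-] src/                          ┃          
    [-] vendor/                     ┃          
      [x] auth.rs                   ┃          
      [ ] helpers.css               ┃          
┏━━━━━━━━━━━━━━━━━━┓                ┃          
┃ HexEditor        ┃                ┃          
┠──────────────────┨                ┃          
┃00000000  8A fa fd┃                ┃          
┃00000010  96 dc 92┃                ┃          
┃00000020  9d fb fb┃                ┃          
┃00000030  86 86 86┃                ┃          
┃00000040  aa b0 57┃                ┃          
┃00000050  70 5c 56┃                ┃          
┃00000060  72 98 3f┃                ┃          
┗━━━━━━━━━━━━━━━━━━┛━━━━━━━━━━━━━━━━┛          


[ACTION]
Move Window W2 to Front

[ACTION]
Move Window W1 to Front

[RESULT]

━━━━━━━━━━━━━━━━━━━━━━━━━━━━━━━━━━━━┓          
CheckboxTree                        ┃          
────────────────────────────────────┨          
[-] workspace/                      ┃          
  [-] src/                          ┃          
    [-] vendor/                     ┃          
      [x] auth.rs                   ┃          
      [ ] helpers.css               ┃          
      [ ] server.h                  ┃          
      [ ] index.css                 ┃          
    [ ] helpers.md                  ┃          
    [ ] main.ts                     ┃          
    [ ] setup.py                    ┃          
  [ ] README.md                     ┃          
                                    ┃          
                                    ┃          
                                    ┃          
                                    ┃          
━━━━━━━━━━━━━━━━━━━━━━━━━━━━━━━━━━━━┛          


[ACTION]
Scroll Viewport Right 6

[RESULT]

━━━━━━━━━━━━━━━━━━━━━━━━━━━━━━┓                
oxTree                        ┃                
──────────────────────────────┨                
rkspace/                      ┃                
src/                          ┃                
] vendor/                     ┃                
[x] auth.rs                   ┃                
[ ] helpers.css               ┃                
[ ] server.h                  ┃                
[ ] index.css                 ┃                
] helpers.md                  ┃                
] main.ts                     ┃                
] setup.py                    ┃                
README.md                     ┃                
                              ┃                
                              ┃                
                              ┃                
                              ┃                
━━━━━━━━━━━━━━━━━━━━━━━━━━━━━━┛                


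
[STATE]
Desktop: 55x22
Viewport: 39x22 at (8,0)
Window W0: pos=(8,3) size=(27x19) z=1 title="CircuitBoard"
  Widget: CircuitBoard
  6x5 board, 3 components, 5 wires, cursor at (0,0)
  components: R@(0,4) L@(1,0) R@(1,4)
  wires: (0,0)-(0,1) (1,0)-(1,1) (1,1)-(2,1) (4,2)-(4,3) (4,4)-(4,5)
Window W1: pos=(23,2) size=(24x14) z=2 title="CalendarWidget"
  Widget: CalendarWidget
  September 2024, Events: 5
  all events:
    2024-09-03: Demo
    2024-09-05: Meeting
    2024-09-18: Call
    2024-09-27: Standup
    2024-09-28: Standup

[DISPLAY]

                                       
                                       
               ┏━━━━━━━━━━━━━━━━━━━━━━┓
┏━━━━━━━━━━━━━━┃ CalendarWidget       ┃
┃ CircuitBoard ┠──────────────────────┨
┠──────────────┃    September 2024    ┃
┃   0 1 2 3 4 5┃Mo Tu We Th Fr Sa Su  ┃
┃0  [.]─ ·     ┃                   1  ┃
┃              ┃ 2  3*  4  5*  6  7  8┃
┃1   L ─ ·     ┃ 9 10 11 12 13 14 15  ┃
┃        │     ┃16 17 18* 19 20 21 22 ┃
┃2       ·     ┃23 24 25 26 27* 28* 29┃
┃              ┃30                    ┃
┃3             ┃                      ┃
┃              ┃                      ┃
┃4           · ┗━━━━━━━━━━━━━━━━━━━━━━┛
┃Cursor: (0,0)            ┃            
┃                         ┃            
┃                         ┃            
┃                         ┃            
┃                         ┃            
┗━━━━━━━━━━━━━━━━━━━━━━━━━┛            


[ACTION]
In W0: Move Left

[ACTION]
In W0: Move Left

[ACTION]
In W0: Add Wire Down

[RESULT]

                                       
                                       
               ┏━━━━━━━━━━━━━━━━━━━━━━┓
┏━━━━━━━━━━━━━━┃ CalendarWidget       ┃
┃ CircuitBoard ┠──────────────────────┨
┠──────────────┃    September 2024    ┃
┃   0 1 2 3 4 5┃Mo Tu We Th Fr Sa Su  ┃
┃0  [.]─ ·     ┃                   1  ┃
┃    │         ┃ 2  3*  4  5*  6  7  8┃
┃1   L ─ ·     ┃ 9 10 11 12 13 14 15  ┃
┃        │     ┃16 17 18* 19 20 21 22 ┃
┃2       ·     ┃23 24 25 26 27* 28* 29┃
┃              ┃30                    ┃
┃3             ┃                      ┃
┃              ┃                      ┃
┃4           · ┗━━━━━━━━━━━━━━━━━━━━━━┛
┃Cursor: (0,0)            ┃            
┃                         ┃            
┃                         ┃            
┃                         ┃            
┃                         ┃            
┗━━━━━━━━━━━━━━━━━━━━━━━━━┛            


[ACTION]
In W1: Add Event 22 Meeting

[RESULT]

                                       
                                       
               ┏━━━━━━━━━━━━━━━━━━━━━━┓
┏━━━━━━━━━━━━━━┃ CalendarWidget       ┃
┃ CircuitBoard ┠──────────────────────┨
┠──────────────┃    September 2024    ┃
┃   0 1 2 3 4 5┃Mo Tu We Th Fr Sa Su  ┃
┃0  [.]─ ·     ┃                   1  ┃
┃    │         ┃ 2  3*  4  5*  6  7  8┃
┃1   L ─ ·     ┃ 9 10 11 12 13 14 15  ┃
┃        │     ┃16 17 18* 19 20 21 22*┃
┃2       ·     ┃23 24 25 26 27* 28* 29┃
┃              ┃30                    ┃
┃3             ┃                      ┃
┃              ┃                      ┃
┃4           · ┗━━━━━━━━━━━━━━━━━━━━━━┛
┃Cursor: (0,0)            ┃            
┃                         ┃            
┃                         ┃            
┃                         ┃            
┃                         ┃            
┗━━━━━━━━━━━━━━━━━━━━━━━━━┛            


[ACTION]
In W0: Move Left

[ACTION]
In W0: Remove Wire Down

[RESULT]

                                       
                                       
               ┏━━━━━━━━━━━━━━━━━━━━━━┓
┏━━━━━━━━━━━━━━┃ CalendarWidget       ┃
┃ CircuitBoard ┠──────────────────────┨
┠──────────────┃    September 2024    ┃
┃   0 1 2 3 4 5┃Mo Tu We Th Fr Sa Su  ┃
┃0  [.]─ ·     ┃                   1  ┃
┃              ┃ 2  3*  4  5*  6  7  8┃
┃1   L ─ ·     ┃ 9 10 11 12 13 14 15  ┃
┃        │     ┃16 17 18* 19 20 21 22*┃
┃2       ·     ┃23 24 25 26 27* 28* 29┃
┃              ┃30                    ┃
┃3             ┃                      ┃
┃              ┃                      ┃
┃4           · ┗━━━━━━━━━━━━━━━━━━━━━━┛
┃Cursor: (0,0)            ┃            
┃                         ┃            
┃                         ┃            
┃                         ┃            
┃                         ┃            
┗━━━━━━━━━━━━━━━━━━━━━━━━━┛            


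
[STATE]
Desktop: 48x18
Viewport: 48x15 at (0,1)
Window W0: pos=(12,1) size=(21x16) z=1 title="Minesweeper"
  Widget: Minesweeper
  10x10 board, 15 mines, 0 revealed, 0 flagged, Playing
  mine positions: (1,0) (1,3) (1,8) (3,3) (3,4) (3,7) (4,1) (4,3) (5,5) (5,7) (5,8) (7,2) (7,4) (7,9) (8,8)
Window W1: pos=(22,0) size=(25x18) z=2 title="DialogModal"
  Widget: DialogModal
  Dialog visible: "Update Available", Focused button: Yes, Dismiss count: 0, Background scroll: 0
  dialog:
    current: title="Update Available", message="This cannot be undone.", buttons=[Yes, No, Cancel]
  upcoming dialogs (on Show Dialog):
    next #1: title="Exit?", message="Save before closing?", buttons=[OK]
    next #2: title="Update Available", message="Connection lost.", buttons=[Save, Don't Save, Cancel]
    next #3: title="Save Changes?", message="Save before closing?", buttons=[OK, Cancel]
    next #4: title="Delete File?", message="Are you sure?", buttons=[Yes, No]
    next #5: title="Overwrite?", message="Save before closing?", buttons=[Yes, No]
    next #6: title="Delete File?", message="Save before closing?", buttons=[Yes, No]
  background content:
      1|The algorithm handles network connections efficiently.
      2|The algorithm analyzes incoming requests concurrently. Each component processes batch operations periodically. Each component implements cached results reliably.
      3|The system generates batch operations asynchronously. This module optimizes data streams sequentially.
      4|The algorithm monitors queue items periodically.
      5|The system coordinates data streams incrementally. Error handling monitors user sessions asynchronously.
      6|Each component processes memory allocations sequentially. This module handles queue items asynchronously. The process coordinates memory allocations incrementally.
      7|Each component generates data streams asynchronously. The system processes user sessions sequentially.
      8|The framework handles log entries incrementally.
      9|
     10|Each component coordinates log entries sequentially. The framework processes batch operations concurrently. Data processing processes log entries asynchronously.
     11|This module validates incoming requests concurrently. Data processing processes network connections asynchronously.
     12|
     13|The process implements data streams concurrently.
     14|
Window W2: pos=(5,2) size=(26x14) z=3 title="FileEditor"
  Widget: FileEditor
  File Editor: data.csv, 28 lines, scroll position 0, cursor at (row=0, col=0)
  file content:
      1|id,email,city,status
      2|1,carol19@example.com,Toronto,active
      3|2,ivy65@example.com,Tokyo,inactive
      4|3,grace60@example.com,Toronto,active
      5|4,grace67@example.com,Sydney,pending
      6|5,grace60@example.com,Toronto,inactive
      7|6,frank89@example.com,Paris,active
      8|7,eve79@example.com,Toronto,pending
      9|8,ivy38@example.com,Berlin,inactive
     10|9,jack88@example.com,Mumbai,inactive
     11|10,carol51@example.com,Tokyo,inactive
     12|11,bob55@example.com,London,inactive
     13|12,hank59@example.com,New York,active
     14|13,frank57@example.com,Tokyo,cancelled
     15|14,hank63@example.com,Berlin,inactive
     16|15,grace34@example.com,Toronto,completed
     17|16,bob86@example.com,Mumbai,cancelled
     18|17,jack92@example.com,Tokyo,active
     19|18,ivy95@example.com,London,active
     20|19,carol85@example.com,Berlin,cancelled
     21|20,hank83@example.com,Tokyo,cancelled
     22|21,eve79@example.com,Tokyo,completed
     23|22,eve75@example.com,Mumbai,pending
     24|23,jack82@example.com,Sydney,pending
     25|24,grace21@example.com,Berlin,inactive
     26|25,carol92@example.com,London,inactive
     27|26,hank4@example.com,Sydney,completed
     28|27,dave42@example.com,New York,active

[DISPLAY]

            ┏━━━━━━━━━┃ DialogModal           ┃ 
     ┏━━━━━━━━━━━━━━━━━━━━━━━━┓───────────────┨ 
     ┃ FileEditor             ┃rithm handles n┃ 
     ┠────────────────────────┨rithm analyzes ┃ 
     ┃█d,email,city,status   ▲┃em generates ba┃ 
     ┃1,carol19@example.com,T█┃rithm monitors ┃ 
     ┃2,ivy65@example.com,Tok░┃────────────┐s ┃ 
     ┃3,grace60@example.com,T░┃te Available│se┃ 
     ┃4,grace67@example.com,S░┃cannot be un│te┃ 
     ┃5,grace60@example.com,T░┃  No   Cance│ l┃ 
     ┃6,frank89@example.com,P░┃────────────┘  ┃ 
     ┃7,eve79@example.com,Tor░┃ponent coordina┃ 
     ┃8,ivy38@example.com,Ber░┃ule validates i┃ 
     ┃9,jack88@example.com,Mu▼┃               ┃ 
     ┗━━━━━━━━━━━━━━━━━━━━━━━━┛ess implements ┃ 


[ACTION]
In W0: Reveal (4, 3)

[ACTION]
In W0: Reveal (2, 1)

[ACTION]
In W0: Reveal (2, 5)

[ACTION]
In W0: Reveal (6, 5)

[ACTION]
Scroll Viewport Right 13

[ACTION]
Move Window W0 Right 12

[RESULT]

                      ┃ DialogModal           ┃ 
     ┏━━━━━━━━━━━━━━━━━━━━━━━━┓───────────────┨ 
     ┃ FileEditor             ┃rithm handles n┃ 
     ┠────────────────────────┨rithm analyzes ┃ 
     ┃█d,email,city,status   ▲┃em generates ba┃ 
     ┃1,carol19@example.com,T█┃rithm monitors ┃ 
     ┃2,ivy65@example.com,Tok░┃────────────┐s ┃ 
     ┃3,grace60@example.com,T░┃te Available│se┃ 
     ┃4,grace67@example.com,S░┃cannot be un│te┃ 
     ┃5,grace60@example.com,T░┃  No   Cance│ l┃ 
     ┃6,frank89@example.com,P░┃────────────┘  ┃ 
     ┃7,eve79@example.com,Tor░┃ponent coordina┃ 
     ┃8,ivy38@example.com,Ber░┃ule validates i┃ 
     ┃9,jack88@example.com,Mu▼┃               ┃ 
     ┗━━━━━━━━━━━━━━━━━━━━━━━━┛ess implements ┃ 


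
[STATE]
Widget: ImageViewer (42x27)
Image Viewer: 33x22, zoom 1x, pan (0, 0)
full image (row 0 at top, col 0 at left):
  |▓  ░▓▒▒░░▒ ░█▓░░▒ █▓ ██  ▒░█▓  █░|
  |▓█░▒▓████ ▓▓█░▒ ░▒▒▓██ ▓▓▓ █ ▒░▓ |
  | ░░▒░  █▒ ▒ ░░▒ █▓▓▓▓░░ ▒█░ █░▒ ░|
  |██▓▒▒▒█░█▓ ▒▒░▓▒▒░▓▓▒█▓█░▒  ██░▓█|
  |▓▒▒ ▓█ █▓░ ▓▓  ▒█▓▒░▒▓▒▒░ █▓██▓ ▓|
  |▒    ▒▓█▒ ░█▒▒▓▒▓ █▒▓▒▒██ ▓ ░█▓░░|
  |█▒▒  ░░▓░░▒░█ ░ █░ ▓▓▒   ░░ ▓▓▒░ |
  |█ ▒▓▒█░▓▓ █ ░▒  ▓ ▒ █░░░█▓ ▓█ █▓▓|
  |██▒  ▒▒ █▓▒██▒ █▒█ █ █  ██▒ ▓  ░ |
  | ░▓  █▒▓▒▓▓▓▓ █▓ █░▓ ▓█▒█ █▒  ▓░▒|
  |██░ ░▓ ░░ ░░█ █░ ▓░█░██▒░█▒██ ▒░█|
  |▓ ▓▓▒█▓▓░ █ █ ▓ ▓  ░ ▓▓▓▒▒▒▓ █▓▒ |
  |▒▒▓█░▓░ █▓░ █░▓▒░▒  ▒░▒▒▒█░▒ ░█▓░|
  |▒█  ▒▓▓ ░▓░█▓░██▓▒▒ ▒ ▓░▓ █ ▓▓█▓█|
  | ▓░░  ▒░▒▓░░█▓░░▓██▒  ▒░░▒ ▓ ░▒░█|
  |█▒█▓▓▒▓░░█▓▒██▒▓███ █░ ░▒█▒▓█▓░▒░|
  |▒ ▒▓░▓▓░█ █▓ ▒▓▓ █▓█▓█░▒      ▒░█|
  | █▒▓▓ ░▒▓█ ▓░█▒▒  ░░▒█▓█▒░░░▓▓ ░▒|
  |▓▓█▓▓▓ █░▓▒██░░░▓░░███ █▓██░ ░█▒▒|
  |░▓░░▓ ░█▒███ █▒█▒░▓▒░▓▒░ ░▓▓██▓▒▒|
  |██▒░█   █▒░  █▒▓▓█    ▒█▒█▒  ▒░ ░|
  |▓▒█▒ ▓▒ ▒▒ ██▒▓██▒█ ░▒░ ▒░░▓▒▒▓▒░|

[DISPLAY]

▓  ░▓▒▒░░▒ ░█▓░░▒ █▓ ██  ▒░█▓  █░         
▓█░▒▓████ ▓▓█░▒ ░▒▒▓██ ▓▓▓ █ ▒░▓          
 ░░▒░  █▒ ▒ ░░▒ █▓▓▓▓░░ ▒█░ █░▒ ░         
██▓▒▒▒█░█▓ ▒▒░▓▒▒░▓▓▒█▓█░▒  ██░▓█         
▓▒▒ ▓█ █▓░ ▓▓  ▒█▓▒░▒▓▒▒░ █▓██▓ ▓         
▒    ▒▓█▒ ░█▒▒▓▒▓ █▒▓▒▒██ ▓ ░█▓░░         
█▒▒  ░░▓░░▒░█ ░ █░ ▓▓▒   ░░ ▓▓▒░          
█ ▒▓▒█░▓▓ █ ░▒  ▓ ▒ █░░░█▓ ▓█ █▓▓         
██▒  ▒▒ █▓▒██▒ █▒█ █ █  ██▒ ▓  ░          
 ░▓  █▒▓▒▓▓▓▓ █▓ █░▓ ▓█▒█ █▒  ▓░▒         
██░ ░▓ ░░ ░░█ █░ ▓░█░██▒░█▒██ ▒░█         
▓ ▓▓▒█▓▓░ █ █ ▓ ▓  ░ ▓▓▓▒▒▒▓ █▓▒          
▒▒▓█░▓░ █▓░ █░▓▒░▒  ▒░▒▒▒█░▒ ░█▓░         
▒█  ▒▓▓ ░▓░█▓░██▓▒▒ ▒ ▓░▓ █ ▓▓█▓█         
 ▓░░  ▒░▒▓░░█▓░░▓██▒  ▒░░▒ ▓ ░▒░█         
█▒█▓▓▒▓░░█▓▒██▒▓███ █░ ░▒█▒▓█▓░▒░         
▒ ▒▓░▓▓░█ █▓ ▒▓▓ █▓█▓█░▒      ▒░█         
 █▒▓▓ ░▒▓█ ▓░█▒▒  ░░▒█▓█▒░░░▓▓ ░▒         
▓▓█▓▓▓ █░▓▒██░░░▓░░███ █▓██░ ░█▒▒         
░▓░░▓ ░█▒███ █▒█▒░▓▒░▓▒░ ░▓▓██▓▒▒         
██▒░█   █▒░  █▒▓▓█    ▒█▒█▒  ▒░ ░         
▓▒█▒ ▓▒ ▒▒ ██▒▓██▒█ ░▒░ ▒░░▓▒▒▓▒░         
                                          
                                          
                                          
                                          
                                          


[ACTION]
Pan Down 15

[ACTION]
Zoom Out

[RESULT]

█▒█▓▓▒▓░░█▓▒██▒▓███ █░ ░▒█▒▓█▓░▒░         
▒ ▒▓░▓▓░█ █▓ ▒▓▓ █▓█▓█░▒      ▒░█         
 █▒▓▓ ░▒▓█ ▓░█▒▒  ░░▒█▓█▒░░░▓▓ ░▒         
▓▓█▓▓▓ █░▓▒██░░░▓░░███ █▓██░ ░█▒▒         
░▓░░▓ ░█▒███ █▒█▒░▓▒░▓▒░ ░▓▓██▓▒▒         
██▒░█   █▒░  █▒▓▓█    ▒█▒█▒  ▒░ ░         
▓▒█▒ ▓▒ ▒▒ ██▒▓██▒█ ░▒░ ▒░░▓▒▒▓▒░         
                                          
                                          
                                          
                                          
                                          
                                          
                                          
                                          
                                          
                                          
                                          
                                          
                                          
                                          
                                          
                                          
                                          
                                          
                                          
                                          


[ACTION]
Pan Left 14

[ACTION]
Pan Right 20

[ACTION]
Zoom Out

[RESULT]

█░ ░▒█▒▓█▓░▒░                             
▓█░▒      ▒░█                             
▒█▓█▒░░░▓▓ ░▒                             
██ █▓██░ ░█▒▒                             
░▓▒░ ░▓▓██▓▒▒                             
  ▒█▒█▒  ▒░ ░                             
░▒░ ▒░░▓▒▒▓▒░                             
                                          
                                          
                                          
                                          
                                          
                                          
                                          
                                          
                                          
                                          
                                          
                                          
                                          
                                          
                                          
                                          
                                          
                                          
                                          
                                          


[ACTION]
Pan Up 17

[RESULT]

 ██  ▒░█▓  █░                             
██ ▓▓▓ █ ▒░▓                              
▓░░ ▒█░ █░▒ ░                             
▒█▓█░▒  ██░▓█                             
▒▓▒▒░ █▓██▓ ▓                             
▓▒▒██ ▓ ░█▓░░                             
▓▒   ░░ ▓▓▒░                              
█░░░█▓ ▓█ █▓▓                             
 █  ██▒ ▓  ░                              
 ▓█▒█ █▒  ▓░▒                             
░██▒░█▒██ ▒░█                             
 ▓▓▓▒▒▒▓ █▓▒                              
▒░▒▒▒█░▒ ░█▓░                             
▒ ▓░▓ █ ▓▓█▓█                             
  ▒░░▒ ▓ ░▒░█                             
█░ ░▒█▒▓█▓░▒░                             
▓█░▒      ▒░█                             
▒█▓█▒░░░▓▓ ░▒                             
██ █▓██░ ░█▒▒                             
░▓▒░ ░▓▓██▓▒▒                             
  ▒█▒█▒  ▒░ ░                             
░▒░ ▒░░▓▒▒▓▒░                             
                                          
                                          
                                          
                                          
                                          


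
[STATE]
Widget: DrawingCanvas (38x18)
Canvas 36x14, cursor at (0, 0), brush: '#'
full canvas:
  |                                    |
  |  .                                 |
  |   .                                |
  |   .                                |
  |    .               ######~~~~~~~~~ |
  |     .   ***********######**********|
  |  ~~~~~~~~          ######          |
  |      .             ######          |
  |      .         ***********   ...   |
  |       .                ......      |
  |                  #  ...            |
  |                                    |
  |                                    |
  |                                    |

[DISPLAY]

+                                     
  .                                   
   .                                  
   .                                  
    .               ######~~~~~~~~~   
     .   ***********######**********  
  ~~~~~~~~          ######            
      .             ######            
      .         ***********   ...     
       .                ......        
                  #  ...              
                                      
                                      
                                      
                                      
                                      
                                      
                                      


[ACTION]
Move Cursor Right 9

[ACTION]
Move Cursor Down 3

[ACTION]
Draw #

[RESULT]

                                      
  .                                   
   .                                  
   .     #                            
    .               ######~~~~~~~~~   
     .   ***********######**********  
  ~~~~~~~~          ######            
      .             ######            
      .         ***********   ...     
       .                ......        
                  #  ...              
                                      
                                      
                                      
                                      
                                      
                                      
                                      


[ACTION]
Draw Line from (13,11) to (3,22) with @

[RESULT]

                                      
  .                                   
   .                                  
   .     #            @               
    .               #@####~~~~~~~~~   
     .   ***********@#####**********  
  ~~~~~~~~         @######            
      .           @ ######            
      .         @@*********   ...     
       .       @        ......        
              @   #  ...              
             @                        
            @                         
           @                          
                                      
                                      
                                      
                                      


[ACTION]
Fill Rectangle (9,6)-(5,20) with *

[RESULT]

                                      
  .                                   
   .                                  
   .     #            @               
    .               #@####~~~~~~~~~   
     .***************#####**********  
  ~~~~***************#####            
      ***************#####            
      *********************   ...     
      ***************   ......        
              @   #  ...              
             @                        
            @                         
           @                          
                                      
                                      
                                      
                                      


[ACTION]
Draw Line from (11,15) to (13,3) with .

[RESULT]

                                      
  .                                   
   .                                  
   .     #            @               
    .               #@####~~~~~~~~~   
     .***************#####**********  
  ~~~~***************#####            
      ***************#####            
      *********************   ...     
      ***************   ......        
              @   #  ...              
            ....                      
      ......@                         
   ...     @                          
                                      
                                      
                                      
                                      


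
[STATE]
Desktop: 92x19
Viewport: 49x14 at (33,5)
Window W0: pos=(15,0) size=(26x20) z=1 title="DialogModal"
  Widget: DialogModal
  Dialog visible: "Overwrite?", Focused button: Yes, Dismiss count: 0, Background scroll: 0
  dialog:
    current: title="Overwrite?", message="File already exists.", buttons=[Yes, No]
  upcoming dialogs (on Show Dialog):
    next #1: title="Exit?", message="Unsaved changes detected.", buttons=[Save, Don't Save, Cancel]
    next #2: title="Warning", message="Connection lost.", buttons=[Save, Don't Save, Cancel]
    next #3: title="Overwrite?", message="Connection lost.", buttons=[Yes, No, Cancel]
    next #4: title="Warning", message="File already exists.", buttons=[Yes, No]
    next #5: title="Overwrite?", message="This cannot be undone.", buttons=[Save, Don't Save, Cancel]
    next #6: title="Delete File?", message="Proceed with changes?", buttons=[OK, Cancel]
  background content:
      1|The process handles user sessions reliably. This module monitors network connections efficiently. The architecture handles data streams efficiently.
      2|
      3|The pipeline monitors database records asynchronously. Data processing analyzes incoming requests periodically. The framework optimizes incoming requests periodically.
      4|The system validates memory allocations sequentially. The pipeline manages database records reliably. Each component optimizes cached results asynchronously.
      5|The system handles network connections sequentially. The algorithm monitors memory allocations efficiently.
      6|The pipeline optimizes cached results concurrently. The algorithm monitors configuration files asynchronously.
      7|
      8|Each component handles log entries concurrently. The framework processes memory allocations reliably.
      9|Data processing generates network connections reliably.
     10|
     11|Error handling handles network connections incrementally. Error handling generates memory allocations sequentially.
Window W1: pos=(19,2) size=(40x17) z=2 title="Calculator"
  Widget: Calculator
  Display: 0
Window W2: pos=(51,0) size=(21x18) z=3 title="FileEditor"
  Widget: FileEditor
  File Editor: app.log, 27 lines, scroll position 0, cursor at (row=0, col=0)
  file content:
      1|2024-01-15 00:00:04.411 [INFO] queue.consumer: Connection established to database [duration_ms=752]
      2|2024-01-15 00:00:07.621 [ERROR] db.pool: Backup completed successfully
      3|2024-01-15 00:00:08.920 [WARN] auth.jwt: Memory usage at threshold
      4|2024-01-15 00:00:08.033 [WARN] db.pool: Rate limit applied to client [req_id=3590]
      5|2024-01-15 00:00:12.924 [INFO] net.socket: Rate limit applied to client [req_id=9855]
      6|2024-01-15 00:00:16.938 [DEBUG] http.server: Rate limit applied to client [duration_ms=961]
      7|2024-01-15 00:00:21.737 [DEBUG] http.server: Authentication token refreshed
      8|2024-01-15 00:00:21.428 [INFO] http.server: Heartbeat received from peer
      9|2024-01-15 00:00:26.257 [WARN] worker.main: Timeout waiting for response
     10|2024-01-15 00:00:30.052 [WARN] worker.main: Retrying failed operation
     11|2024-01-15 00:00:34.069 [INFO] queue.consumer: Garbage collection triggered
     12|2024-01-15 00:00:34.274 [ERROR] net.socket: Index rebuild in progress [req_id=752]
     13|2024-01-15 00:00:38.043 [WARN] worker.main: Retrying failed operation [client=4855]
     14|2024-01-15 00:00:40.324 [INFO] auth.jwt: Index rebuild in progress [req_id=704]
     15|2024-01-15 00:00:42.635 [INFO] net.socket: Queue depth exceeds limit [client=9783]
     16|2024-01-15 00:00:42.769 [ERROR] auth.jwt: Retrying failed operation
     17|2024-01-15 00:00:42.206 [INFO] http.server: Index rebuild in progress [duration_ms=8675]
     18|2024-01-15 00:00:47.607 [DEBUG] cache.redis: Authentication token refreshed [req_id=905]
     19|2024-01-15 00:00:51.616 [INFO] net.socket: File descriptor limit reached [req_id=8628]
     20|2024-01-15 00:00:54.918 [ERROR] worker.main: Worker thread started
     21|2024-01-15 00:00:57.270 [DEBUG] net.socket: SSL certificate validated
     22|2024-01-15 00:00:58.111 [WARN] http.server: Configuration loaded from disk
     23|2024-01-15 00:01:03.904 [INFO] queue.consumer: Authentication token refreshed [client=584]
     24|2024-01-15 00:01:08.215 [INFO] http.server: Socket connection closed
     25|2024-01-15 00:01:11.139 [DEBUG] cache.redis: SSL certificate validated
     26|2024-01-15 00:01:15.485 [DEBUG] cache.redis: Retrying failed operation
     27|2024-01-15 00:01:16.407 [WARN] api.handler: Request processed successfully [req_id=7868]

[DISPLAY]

                  ┃2024-01-15 00:00:0░┃          
───┐              ┃2024-01-15 00:00:0░┃          
 ÷ │              ┃2024-01-15 00:00:1░┃          
───┤              ┃2024-01-15 00:00:1░┃          
 × │              ┃2024-01-15 00:00:2░┃          
───┤              ┃2024-01-15 00:00:2░┃          
 - │              ┃2024-01-15 00:00:2░┃          
───┤              ┃2024-01-15 00:00:3░┃          
 + │              ┃2024-01-15 00:00:3░┃          
───┤              ┃2024-01-15 00:00:3░┃          
 M+│              ┃2024-01-15 00:00:3░┃          
───┘              ┃2024-01-15 00:00:4▼┃          
                  ┗━━━━━━━━━━━━━━━━━━━┛          
━━━━━━━━━━━━━━━━━━━━━━━━━┛                       


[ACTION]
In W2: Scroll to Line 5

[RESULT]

                  ┃2024-01-15 00:00:2░┃          
───┐              ┃2024-01-15 00:00:2░┃          
 ÷ │              ┃2024-01-15 00:00:2█┃          
───┤              ┃2024-01-15 00:00:3░┃          
 × │              ┃2024-01-15 00:00:3░┃          
───┤              ┃2024-01-15 00:00:3░┃          
 - │              ┃2024-01-15 00:00:3░┃          
───┤              ┃2024-01-15 00:00:4░┃          
 + │              ┃2024-01-15 00:00:4░┃          
───┤              ┃2024-01-15 00:00:4░┃          
 M+│              ┃2024-01-15 00:00:4░┃          
───┘              ┃2024-01-15 00:00:4▼┃          
                  ┗━━━━━━━━━━━━━━━━━━━┛          
━━━━━━━━━━━━━━━━━━━━━━━━━┛                       


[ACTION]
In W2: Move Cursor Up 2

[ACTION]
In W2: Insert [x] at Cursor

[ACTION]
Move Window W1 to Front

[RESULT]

                        0┃-15 00:00:2░┃          
───┐                     ┃-15 00:00:2░┃          
 ÷ │                     ┃-15 00:00:2█┃          
───┤                     ┃-15 00:00:3░┃          
 × │                     ┃-15 00:00:3░┃          
───┤                     ┃-15 00:00:3░┃          
 - │                     ┃-15 00:00:3░┃          
───┤                     ┃-15 00:00:4░┃          
 + │                     ┃-15 00:00:4░┃          
───┤                     ┃-15 00:00:4░┃          
 M+│                     ┃-15 00:00:4░┃          
───┘                     ┃-15 00:00:4▼┃          
                         ┃━━━━━━━━━━━━┛          
━━━━━━━━━━━━━━━━━━━━━━━━━┛                       
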